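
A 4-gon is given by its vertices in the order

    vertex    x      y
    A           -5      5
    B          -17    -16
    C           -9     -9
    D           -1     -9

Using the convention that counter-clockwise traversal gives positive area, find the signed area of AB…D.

98

Apply the surveyor's formula: 2A = Σ (x_i·y_{i+1} − x_{i+1}·y_i), indices taken mod 4.
A→B: (-5)(-16) − (-17)(5) = 165
B→C: (-17)(-9) − (-9)(-16) = 9
C→D: (-9)(-9) − (-1)(-9) = 72
D→A: (-1)(5) − (-5)(-9) = -50
Σ = 196
Signed area = Σ/2 = 98 (positive ⇒ counter-clockwise traversal).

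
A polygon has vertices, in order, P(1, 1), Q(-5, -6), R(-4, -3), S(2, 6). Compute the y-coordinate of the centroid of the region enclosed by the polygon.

Apply the shoelace formula. First the cross-terms c_i = x_i·y_{i+1} − x_{i+1}·y_i:
  -1, -9, -18, -4  ⇒  2A = -32, A = -16.
Then Σ (y_i + y_{i+1})·c_i = 4, so ȳ = 4 / (6·(-16)) = -1/24.

-1/24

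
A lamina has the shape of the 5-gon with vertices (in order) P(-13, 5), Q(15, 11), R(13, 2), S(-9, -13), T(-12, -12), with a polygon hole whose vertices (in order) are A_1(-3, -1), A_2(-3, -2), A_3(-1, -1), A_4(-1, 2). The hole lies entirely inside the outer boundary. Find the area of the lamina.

Outer boundary:
Σ = (-218) + (-113) + (-151) + (-48) + (-216) = -746
Area = |Σ|/2 = 373.
Hole:
Cross-terms: 3, 1, -3, 7  ⇒  Σ = 8
Area = |Σ|/2 = 4.
Net area = 373 − 4 = 369.

369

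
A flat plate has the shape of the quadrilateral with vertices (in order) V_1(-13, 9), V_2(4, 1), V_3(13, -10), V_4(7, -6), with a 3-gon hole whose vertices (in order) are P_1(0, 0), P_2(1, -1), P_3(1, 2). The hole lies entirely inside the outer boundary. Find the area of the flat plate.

Outer boundary:
Σ = (-49) + (-53) + (-8) + (-15) = -125
Area = |Σ|/2 = 62.5.
Hole:
P_1→P_2: (0)(-1) − (1)(0) = 0
P_2→P_3: (1)(2) − (1)(-1) = 3
P_3→P_1: (1)(0) − (0)(2) = 0
Σ = 3
Area = |Σ|/2 = 1.5.
Net area = 62.5 − 1.5 = 61.

61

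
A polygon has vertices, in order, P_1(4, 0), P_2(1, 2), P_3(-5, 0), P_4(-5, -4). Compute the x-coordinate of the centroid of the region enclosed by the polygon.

-4/3

Apply Gauss's area formula. First the cross-terms c_i = x_i·y_{i+1} − x_{i+1}·y_i:
  8, 10, 20, 16  ⇒  2A = 54, A = 27.
Then Σ (x_i + x_{i+1})·c_i = -216, so x̄ = -216 / (6·27) = -4/3.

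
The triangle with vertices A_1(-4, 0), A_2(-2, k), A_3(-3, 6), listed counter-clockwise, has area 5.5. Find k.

1

Write out the shoelace sum; only the two edges meeting at A_2 involve k:
2·Area = [((-4)·k − (-2)·0) + ((-2)·6 − (-3)·k)] + 24
       = -1·k + 12 = 11
⇒ k = 1.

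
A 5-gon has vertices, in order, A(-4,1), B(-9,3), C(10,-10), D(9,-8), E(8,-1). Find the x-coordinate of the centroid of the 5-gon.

Apply the shoelace formula. First the cross-terms c_i = x_i·y_{i+1} − x_{i+1}·y_i:
  -3, 60, 10, 55, 4  ⇒  2A = 126, A = 63.
Then Σ (x_i + x_{i+1})·c_i = 1240, so x̄ = 1240 / (6·63) = 620/189.

620/189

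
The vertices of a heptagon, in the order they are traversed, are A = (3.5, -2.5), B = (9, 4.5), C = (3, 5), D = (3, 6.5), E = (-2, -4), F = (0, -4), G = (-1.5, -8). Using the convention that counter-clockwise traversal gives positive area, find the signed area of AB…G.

Σ = (38.25) + (31.5) + (4.5) + (1) + (8) + (-6) + (31.75) = 109
Signed area = Σ/2 = 54.5 (positive ⇒ counter-clockwise traversal).

54.5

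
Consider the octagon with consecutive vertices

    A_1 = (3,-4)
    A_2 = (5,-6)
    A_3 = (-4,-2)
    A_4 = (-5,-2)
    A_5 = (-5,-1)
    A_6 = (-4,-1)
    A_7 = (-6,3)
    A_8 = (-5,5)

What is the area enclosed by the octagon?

33

Cross-terms: 2, -34, -2, -5, 1, -18, -15, 5  ⇒  Σ = -66
Area = |Σ|/2 = 33.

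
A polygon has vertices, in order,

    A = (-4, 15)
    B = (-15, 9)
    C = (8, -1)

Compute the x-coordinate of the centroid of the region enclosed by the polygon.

Apply Gauss's area formula. First the cross-terms c_i = x_i·y_{i+1} − x_{i+1}·y_i:
  189, -57, 116  ⇒  2A = 248, A = 124.
Then Σ (x_i + x_{i+1})·c_i = -2728, so x̄ = -2728 / (6·124) = -11/3.

-11/3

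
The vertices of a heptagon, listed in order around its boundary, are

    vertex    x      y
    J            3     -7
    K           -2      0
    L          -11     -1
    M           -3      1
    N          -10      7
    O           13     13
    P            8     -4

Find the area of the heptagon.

Apply Gauss's area formula: 2A = Σ (x_i·y_{i+1} − x_{i+1}·y_i), indices taken mod 7.
Cross-terms: -14, 2, -14, -11, -221, -156, -44  ⇒  Σ = -458
Area = |Σ|/2 = 229.

229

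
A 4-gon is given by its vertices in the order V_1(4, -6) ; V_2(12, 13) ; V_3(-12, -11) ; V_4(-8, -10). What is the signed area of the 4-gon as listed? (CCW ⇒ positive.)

Apply the shoelace (surveyor's) formula: 2A = Σ (x_i·y_{i+1} − x_{i+1}·y_i), indices taken mod 4.
V_1→V_2: (4)(13) − (12)(-6) = 124
V_2→V_3: (12)(-11) − (-12)(13) = 24
V_3→V_4: (-12)(-10) − (-8)(-11) = 32
V_4→V_1: (-8)(-6) − (4)(-10) = 88
Σ = 268
Signed area = Σ/2 = 134 (positive ⇒ counter-clockwise traversal).

134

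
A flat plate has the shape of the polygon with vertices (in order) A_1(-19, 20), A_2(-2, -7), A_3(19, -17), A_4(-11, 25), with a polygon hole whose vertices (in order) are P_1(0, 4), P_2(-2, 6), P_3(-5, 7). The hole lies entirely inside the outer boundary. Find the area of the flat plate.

439.5

Outer boundary:
Apply the shoelace (surveyor's) formula: 2A = Σ (x_i·y_{i+1} − x_{i+1}·y_i), indices taken mod 4.
Σ = (173) + (167) + (288) + (255) = 883
Area = |Σ|/2 = 441.5.
Hole:
Cross-terms: 8, 16, -20  ⇒  Σ = 4
Area = |Σ|/2 = 2.
Net area = 441.5 − 2 = 439.5.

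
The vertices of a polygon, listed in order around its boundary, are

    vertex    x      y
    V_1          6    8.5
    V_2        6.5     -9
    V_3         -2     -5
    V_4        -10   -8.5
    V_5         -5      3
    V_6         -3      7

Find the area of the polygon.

179.375

Cross-terms: -109.25, -50.5, -33, -72.5, -26, -67.5  ⇒  Σ = -358.75
Area = |Σ|/2 = 179.375.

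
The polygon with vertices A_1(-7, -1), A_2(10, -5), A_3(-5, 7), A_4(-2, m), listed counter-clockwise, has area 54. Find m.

The doubled signed area Σ (x_i y_{i+1} − x_{i+1} y_i) is linear in m.
With m=0 it equals 106; the coefficient of m is 2 (from the two edges through A_4).
So 2·m + 106 = 2·54 = 108 ⇒ m = 1.

1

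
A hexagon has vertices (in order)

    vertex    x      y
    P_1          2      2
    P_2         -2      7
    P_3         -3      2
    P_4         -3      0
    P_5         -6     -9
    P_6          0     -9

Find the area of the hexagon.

Apply the surveyor's formula: 2A = Σ (x_i·y_{i+1} − x_{i+1}·y_i), indices taken mod 6.
Cross-terms: 18, 17, 6, 27, 54, 18  ⇒  Σ = 140
Area = |Σ|/2 = 70.

70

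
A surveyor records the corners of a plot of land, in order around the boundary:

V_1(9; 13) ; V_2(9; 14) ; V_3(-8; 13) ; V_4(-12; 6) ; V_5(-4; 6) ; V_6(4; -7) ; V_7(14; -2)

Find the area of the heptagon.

V_1→V_2: (9)(14) − (9)(13) = 9
V_2→V_3: (9)(13) − (-8)(14) = 229
V_3→V_4: (-8)(6) − (-12)(13) = 108
V_4→V_5: (-12)(6) − (-4)(6) = -48
V_5→V_6: (-4)(-7) − (4)(6) = 4
V_6→V_7: (4)(-2) − (14)(-7) = 90
V_7→V_1: (14)(13) − (9)(-2) = 200
Σ = 592
Area = |Σ|/2 = 296.

296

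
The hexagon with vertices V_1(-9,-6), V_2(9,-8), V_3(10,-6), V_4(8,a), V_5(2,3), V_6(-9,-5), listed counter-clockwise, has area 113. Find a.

-3

The doubled signed area Σ (x_i y_{i+1} − x_{i+1} y_i) is linear in a.
With a=0 it equals 250; the coefficient of a is 8 (from the two edges through V_4).
So 8·a + 250 = 2·113 = 226 ⇒ a = -3.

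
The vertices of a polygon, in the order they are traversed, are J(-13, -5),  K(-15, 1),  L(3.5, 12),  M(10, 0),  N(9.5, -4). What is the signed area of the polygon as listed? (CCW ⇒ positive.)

Apply Gauss's area formula: 2A = Σ (x_i·y_{i+1} − x_{i+1}·y_i), indices taken mod 5.
Σ = (-88) + (-183.5) + (-120) + (-40) + (-99.5) = -531
Signed area = Σ/2 = -265.5 (negative ⇒ clockwise traversal).

-265.5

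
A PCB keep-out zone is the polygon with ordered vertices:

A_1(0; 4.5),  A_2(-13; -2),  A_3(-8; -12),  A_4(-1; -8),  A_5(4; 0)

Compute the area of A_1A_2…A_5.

150.25

Apply the shoelace (surveyor's) formula: 2A = Σ (x_i·y_{i+1} − x_{i+1}·y_i), indices taken mod 5.
Σ = (58.5) + (140) + (52) + (32) + (18) = 300.5
Area = |Σ|/2 = 150.25.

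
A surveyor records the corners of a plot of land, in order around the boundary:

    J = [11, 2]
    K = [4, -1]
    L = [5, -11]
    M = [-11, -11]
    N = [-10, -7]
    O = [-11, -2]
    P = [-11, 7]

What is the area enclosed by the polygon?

261

Σ = (-19) + (-39) + (-176) + (-33) + (-57) + (-99) + (-99) = -522
Area = |Σ|/2 = 261.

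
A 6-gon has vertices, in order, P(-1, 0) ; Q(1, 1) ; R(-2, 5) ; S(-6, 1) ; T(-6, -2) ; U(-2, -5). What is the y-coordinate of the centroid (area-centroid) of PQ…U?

Apply the surveyor's formula. First the cross-terms c_i = x_i·y_{i+1} − x_{i+1}·y_i:
  -1, 7, 28, 18, 26, -5  ⇒  2A = 73, A = 36.5.
Then Σ (y_i + y_{i+1})·c_i = 34, so ȳ = 34 / (6·36.5) = 34/219.

34/219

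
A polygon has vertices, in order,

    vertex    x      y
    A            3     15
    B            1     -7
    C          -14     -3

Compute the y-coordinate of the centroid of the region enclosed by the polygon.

5/3

Apply the shoelace (surveyor's) formula. First the cross-terms c_i = x_i·y_{i+1} − x_{i+1}·y_i:
  -36, -101, -201  ⇒  2A = -338, A = -169.
Then Σ (y_i + y_{i+1})·c_i = -1690, so ȳ = -1690 / (6·(-169)) = 5/3.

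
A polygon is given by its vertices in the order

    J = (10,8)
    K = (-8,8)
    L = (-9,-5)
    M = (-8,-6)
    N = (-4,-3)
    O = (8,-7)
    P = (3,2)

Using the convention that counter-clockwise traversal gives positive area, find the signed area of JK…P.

181.5

J→K: (10)(8) − (-8)(8) = 144
K→L: (-8)(-5) − (-9)(8) = 112
L→M: (-9)(-6) − (-8)(-5) = 14
M→N: (-8)(-3) − (-4)(-6) = 0
N→O: (-4)(-7) − (8)(-3) = 52
O→P: (8)(2) − (3)(-7) = 37
P→J: (3)(8) − (10)(2) = 4
Σ = 363
Signed area = Σ/2 = 181.5 (positive ⇒ counter-clockwise traversal).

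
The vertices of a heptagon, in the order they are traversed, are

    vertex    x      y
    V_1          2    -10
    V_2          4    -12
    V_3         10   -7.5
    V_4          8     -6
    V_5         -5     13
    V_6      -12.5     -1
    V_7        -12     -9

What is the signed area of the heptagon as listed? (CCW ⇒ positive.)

293

Cross-terms: 16, 90, 0, 74, 167.5, 100.5, 138  ⇒  Σ = 586
Signed area = Σ/2 = 293 (positive ⇒ counter-clockwise traversal).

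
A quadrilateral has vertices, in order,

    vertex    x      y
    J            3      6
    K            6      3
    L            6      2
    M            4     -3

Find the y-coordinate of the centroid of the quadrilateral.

Apply Gauss's area formula. First the cross-terms c_i = x_i·y_{i+1} − x_{i+1}·y_i:
  -27, -6, -26, 33  ⇒  2A = -26, A = -13.
Then Σ (y_i + y_{i+1})·c_i = -148, so ȳ = -148 / (6·(-13)) = 74/39.

74/39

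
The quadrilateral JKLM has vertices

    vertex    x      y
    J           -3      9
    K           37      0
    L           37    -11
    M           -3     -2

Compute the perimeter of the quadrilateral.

|JK| = √((40)² + (-9)²) = √1681 = 41
|KL| = √((0)² + (-11)²) = √121 = 11
|LM| = √((-40)² + (9)²) = √1681 = 41
|MJ| = √((0)² + (11)²) = √121 = 11
Perimeter = 41 + 11 + 41 + 11 = 104.

104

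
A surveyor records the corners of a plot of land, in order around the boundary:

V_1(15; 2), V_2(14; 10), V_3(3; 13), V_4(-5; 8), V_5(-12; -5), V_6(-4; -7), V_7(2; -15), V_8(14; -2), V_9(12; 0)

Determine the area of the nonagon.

438

Apply Gauss's area formula: 2A = Σ (x_i·y_{i+1} − x_{i+1}·y_i), indices taken mod 9.
V_1→V_2: (15)(10) − (14)(2) = 122
V_2→V_3: (14)(13) − (3)(10) = 152
V_3→V_4: (3)(8) − (-5)(13) = 89
V_4→V_5: (-5)(-5) − (-12)(8) = 121
V_5→V_6: (-12)(-7) − (-4)(-5) = 64
V_6→V_7: (-4)(-15) − (2)(-7) = 74
V_7→V_8: (2)(-2) − (14)(-15) = 206
V_8→V_9: (14)(0) − (12)(-2) = 24
V_9→V_1: (12)(2) − (15)(0) = 24
Σ = 876
Area = |Σ|/2 = 438.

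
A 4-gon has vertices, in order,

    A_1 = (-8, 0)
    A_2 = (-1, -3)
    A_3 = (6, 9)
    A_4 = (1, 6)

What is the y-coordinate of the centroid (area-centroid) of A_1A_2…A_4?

25/12

Apply Gauss's area formula. First the cross-terms c_i = x_i·y_{i+1} − x_{i+1}·y_i:
  24, 9, 27, 48  ⇒  2A = 108, A = 54.
Then Σ (y_i + y_{i+1})·c_i = 675, so ȳ = 675 / (6·54) = 25/12.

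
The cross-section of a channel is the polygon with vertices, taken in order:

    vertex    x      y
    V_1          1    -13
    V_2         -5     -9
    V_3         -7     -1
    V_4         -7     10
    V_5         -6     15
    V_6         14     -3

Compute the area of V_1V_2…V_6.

Apply the surveyor's formula: 2A = Σ (x_i·y_{i+1} − x_{i+1}·y_i), indices taken mod 6.
Σ = (-74) + (-58) + (-77) + (-45) + (-192) + (-179) = -625
Area = |Σ|/2 = 312.5.

312.5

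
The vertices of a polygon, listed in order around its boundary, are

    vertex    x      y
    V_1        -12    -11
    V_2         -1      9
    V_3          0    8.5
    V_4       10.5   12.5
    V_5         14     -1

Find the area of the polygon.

284.125

Apply the shoelace (surveyor's) formula: 2A = Σ (x_i·y_{i+1} − x_{i+1}·y_i), indices taken mod 5.
Σ = (-119) + (-8.5) + (-89.25) + (-185.5) + (-166) = -568.25
Area = |Σ|/2 = 284.125.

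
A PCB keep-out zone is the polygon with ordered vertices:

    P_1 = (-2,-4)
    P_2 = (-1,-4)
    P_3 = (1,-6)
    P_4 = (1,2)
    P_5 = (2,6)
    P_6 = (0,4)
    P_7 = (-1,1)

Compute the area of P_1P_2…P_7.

Σ = (4) + (10) + (8) + (2) + (8) + (4) + (6) = 42
Area = |Σ|/2 = 21.

21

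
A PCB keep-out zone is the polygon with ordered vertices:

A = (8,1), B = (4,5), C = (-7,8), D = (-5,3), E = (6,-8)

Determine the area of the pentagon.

Cross-terms: 36, 67, 19, 22, 70  ⇒  Σ = 214
Area = |Σ|/2 = 107.

107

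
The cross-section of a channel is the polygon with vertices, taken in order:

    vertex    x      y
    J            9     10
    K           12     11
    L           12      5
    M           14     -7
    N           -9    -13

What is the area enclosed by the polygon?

Apply Gauss's area formula: 2A = Σ (x_i·y_{i+1} − x_{i+1}·y_i), indices taken mod 5.
Σ = (-21) + (-72) + (-154) + (-245) + (27) = -465
Area = |Σ|/2 = 232.5.

232.5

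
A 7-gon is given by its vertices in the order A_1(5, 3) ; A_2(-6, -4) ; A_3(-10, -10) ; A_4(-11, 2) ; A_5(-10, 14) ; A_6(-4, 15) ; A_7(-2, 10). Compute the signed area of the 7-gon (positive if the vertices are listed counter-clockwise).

Apply the shoelace formula: 2A = Σ (x_i·y_{i+1} − x_{i+1}·y_i), indices taken mod 7.
A_1→A_2: (5)(-4) − (-6)(3) = -2
A_2→A_3: (-6)(-10) − (-10)(-4) = 20
A_3→A_4: (-10)(2) − (-11)(-10) = -130
A_4→A_5: (-11)(14) − (-10)(2) = -134
A_5→A_6: (-10)(15) − (-4)(14) = -94
A_6→A_7: (-4)(10) − (-2)(15) = -10
A_7→A_1: (-2)(3) − (5)(10) = -56
Σ = -406
Signed area = Σ/2 = -203 (negative ⇒ clockwise traversal).

-203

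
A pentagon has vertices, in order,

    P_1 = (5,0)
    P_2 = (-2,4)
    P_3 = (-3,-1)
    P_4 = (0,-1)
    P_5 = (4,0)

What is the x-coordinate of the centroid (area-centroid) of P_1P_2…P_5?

-1/41

Apply Gauss's area formula. First the cross-terms c_i = x_i·y_{i+1} − x_{i+1}·y_i:
  20, 14, 3, 4, 0  ⇒  2A = 41, A = 20.5.
Then Σ (x_i + x_{i+1})·c_i = -3, so x̄ = -3 / (6·20.5) = -1/41.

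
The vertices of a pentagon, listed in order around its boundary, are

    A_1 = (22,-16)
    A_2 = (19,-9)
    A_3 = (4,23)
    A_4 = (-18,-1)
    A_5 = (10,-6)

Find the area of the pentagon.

539.5

Σ = (106) + (473) + (410) + (118) + (-28) = 1079
Area = |Σ|/2 = 539.5.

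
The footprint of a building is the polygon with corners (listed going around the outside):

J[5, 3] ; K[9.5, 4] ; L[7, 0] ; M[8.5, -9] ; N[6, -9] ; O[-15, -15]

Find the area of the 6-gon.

158.5

Σ = (-8.5) + (-28) + (-63) + (-22.5) + (-225) + (30) = -317
Area = |Σ|/2 = 158.5.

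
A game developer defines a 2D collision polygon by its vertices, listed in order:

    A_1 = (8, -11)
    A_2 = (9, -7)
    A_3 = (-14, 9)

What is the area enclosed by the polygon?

54

Apply Gauss's area formula: 2A = Σ (x_i·y_{i+1} − x_{i+1}·y_i), indices taken mod 3.
Σ = (43) + (-17) + (82) = 108
Area = |Σ|/2 = 54.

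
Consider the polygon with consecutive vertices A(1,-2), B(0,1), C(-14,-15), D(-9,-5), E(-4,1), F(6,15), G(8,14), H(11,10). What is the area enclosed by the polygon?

143.5

Σ = (1) + (14) + (-65) + (-29) + (-66) + (-36) + (-74) + (-32) = -287
Area = |Σ|/2 = 143.5.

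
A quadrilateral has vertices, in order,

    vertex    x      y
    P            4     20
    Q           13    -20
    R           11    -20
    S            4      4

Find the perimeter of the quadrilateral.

84

|PQ| = √((9)² + (-40)²) = √1681 = 41
|QR| = √((-2)² + (0)²) = √4 = 2
|RS| = √((-7)² + (24)²) = √625 = 25
|SP| = √((0)² + (16)²) = √256 = 16
Perimeter = 41 + 2 + 25 + 16 = 84.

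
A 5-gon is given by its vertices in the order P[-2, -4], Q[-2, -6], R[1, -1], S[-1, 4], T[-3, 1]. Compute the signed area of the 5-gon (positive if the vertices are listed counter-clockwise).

20

Σ = (4) + (8) + (3) + (11) + (14) = 40
Signed area = Σ/2 = 20 (positive ⇒ counter-clockwise traversal).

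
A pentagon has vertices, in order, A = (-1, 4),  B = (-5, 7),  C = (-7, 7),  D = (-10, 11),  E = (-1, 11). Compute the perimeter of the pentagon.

|AB| = √((-4)² + (3)²) = √25 = 5
|BC| = √((-2)² + (0)²) = √4 = 2
|CD| = √((-3)² + (4)²) = √25 = 5
|DE| = √((9)² + (0)²) = √81 = 9
|EA| = √((0)² + (-7)²) = √49 = 7
Perimeter = 5 + 2 + 5 + 9 + 7 = 28.

28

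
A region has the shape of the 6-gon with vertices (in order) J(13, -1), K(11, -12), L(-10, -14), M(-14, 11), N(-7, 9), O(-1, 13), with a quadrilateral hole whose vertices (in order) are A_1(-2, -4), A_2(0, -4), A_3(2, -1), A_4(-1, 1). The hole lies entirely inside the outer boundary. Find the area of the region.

Outer boundary:
Σ = (-145) + (-274) + (-306) + (-49) + (-82) + (-168) = -1024
Area = |Σ|/2 = 512.
Hole:
A_1→A_2: (-2)(-4) − (0)(-4) = 8
A_2→A_3: (0)(-1) − (2)(-4) = 8
A_3→A_4: (2)(1) − (-1)(-1) = 1
A_4→A_1: (-1)(-4) − (-2)(1) = 6
Σ = 23
Area = |Σ|/2 = 11.5.
Net area = 512 − 11.5 = 500.5.

500.5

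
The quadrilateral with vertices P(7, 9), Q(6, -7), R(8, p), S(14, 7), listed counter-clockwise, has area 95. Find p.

The doubled signed area Σ (x_i y_{i+1} − x_{i+1} y_i) is linear in p.
With p=0 it equals 86; the coefficient of p is -8 (from the two edges through R).
So -8·p + 86 = 2·95 = 190 ⇒ p = -13.

-13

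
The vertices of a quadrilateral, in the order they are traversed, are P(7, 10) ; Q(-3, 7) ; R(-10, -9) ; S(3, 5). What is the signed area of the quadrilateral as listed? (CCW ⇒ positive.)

Apply the shoelace (surveyor's) formula: 2A = Σ (x_i·y_{i+1} − x_{i+1}·y_i), indices taken mod 4.
P→Q: (7)(7) − (-3)(10) = 79
Q→R: (-3)(-9) − (-10)(7) = 97
R→S: (-10)(5) − (3)(-9) = -23
S→P: (3)(10) − (7)(5) = -5
Σ = 148
Signed area = Σ/2 = 74 (positive ⇒ counter-clockwise traversal).

74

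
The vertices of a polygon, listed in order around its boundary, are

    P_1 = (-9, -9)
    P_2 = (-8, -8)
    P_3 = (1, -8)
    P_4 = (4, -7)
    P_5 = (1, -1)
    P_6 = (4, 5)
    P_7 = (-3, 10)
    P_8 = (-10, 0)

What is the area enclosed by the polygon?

177

Σ = (0) + (72) + (25) + (3) + (9) + (55) + (100) + (90) = 354
Area = |Σ|/2 = 177.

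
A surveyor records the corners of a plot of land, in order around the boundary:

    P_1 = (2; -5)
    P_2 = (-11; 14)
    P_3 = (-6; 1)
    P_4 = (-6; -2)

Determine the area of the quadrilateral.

49

Apply the shoelace formula: 2A = Σ (x_i·y_{i+1} − x_{i+1}·y_i), indices taken mod 4.
Σ = (-27) + (73) + (18) + (34) = 98
Area = |Σ|/2 = 49.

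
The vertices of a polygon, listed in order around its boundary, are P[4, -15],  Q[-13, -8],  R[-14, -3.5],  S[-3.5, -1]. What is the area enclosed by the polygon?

P→Q: (4)(-8) − (-13)(-15) = -227
Q→R: (-13)(-3.5) − (-14)(-8) = -66.5
R→S: (-14)(-1) − (-3.5)(-3.5) = 1.75
S→P: (-3.5)(-15) − (4)(-1) = 56.5
Σ = -235.25
Area = |Σ|/2 = 117.625.

117.625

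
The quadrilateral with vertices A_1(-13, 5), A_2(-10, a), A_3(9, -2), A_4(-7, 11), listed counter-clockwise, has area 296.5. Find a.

-15

The doubled signed area Σ (x_i y_{i+1} − x_{i+1} y_i) is linear in a.
With a=0 it equals 263; the coefficient of a is -22 (from the two edges through A_2).
So -22·a + 263 = 2·296.5 = 593 ⇒ a = -15.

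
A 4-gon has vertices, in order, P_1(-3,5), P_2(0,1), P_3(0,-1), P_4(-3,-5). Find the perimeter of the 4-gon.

22

|P_1P_2| = √((3)² + (-4)²) = √25 = 5
|P_2P_3| = √((0)² + (-2)²) = √4 = 2
|P_3P_4| = √((-3)² + (-4)²) = √25 = 5
|P_4P_1| = √((0)² + (10)²) = √100 = 10
Perimeter = 5 + 2 + 5 + 10 = 22.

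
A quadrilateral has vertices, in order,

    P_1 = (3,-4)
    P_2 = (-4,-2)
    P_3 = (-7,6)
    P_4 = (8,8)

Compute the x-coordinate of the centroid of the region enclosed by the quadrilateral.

Apply Gauss's area formula. First the cross-terms c_i = x_i·y_{i+1} − x_{i+1}·y_i:
  -22, -38, -104, -56  ⇒  2A = -220, A = -110.
Then Σ (x_i + x_{i+1})·c_i = -280, so x̄ = -280 / (6·(-110)) = 14/33.

14/33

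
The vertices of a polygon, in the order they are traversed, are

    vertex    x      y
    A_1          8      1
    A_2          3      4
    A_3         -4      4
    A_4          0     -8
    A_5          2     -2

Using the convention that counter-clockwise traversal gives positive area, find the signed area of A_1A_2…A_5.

61.5

Apply the shoelace (surveyor's) formula: 2A = Σ (x_i·y_{i+1} − x_{i+1}·y_i), indices taken mod 5.
A_1→A_2: (8)(4) − (3)(1) = 29
A_2→A_3: (3)(4) − (-4)(4) = 28
A_3→A_4: (-4)(-8) − (0)(4) = 32
A_4→A_5: (0)(-2) − (2)(-8) = 16
A_5→A_1: (2)(1) − (8)(-2) = 18
Σ = 123
Signed area = Σ/2 = 61.5 (positive ⇒ counter-clockwise traversal).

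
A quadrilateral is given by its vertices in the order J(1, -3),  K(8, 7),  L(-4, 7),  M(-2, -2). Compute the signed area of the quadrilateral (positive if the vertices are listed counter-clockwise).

J→K: (1)(7) − (8)(-3) = 31
K→L: (8)(7) − (-4)(7) = 84
L→M: (-4)(-2) − (-2)(7) = 22
M→J: (-2)(-3) − (1)(-2) = 8
Σ = 145
Signed area = Σ/2 = 72.5 (positive ⇒ counter-clockwise traversal).

72.5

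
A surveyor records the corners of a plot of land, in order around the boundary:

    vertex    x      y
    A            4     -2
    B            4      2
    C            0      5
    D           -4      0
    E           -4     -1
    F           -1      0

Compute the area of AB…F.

30.5

Σ = (16) + (20) + (20) + (4) + (-1) + (2) = 61
Area = |Σ|/2 = 30.5.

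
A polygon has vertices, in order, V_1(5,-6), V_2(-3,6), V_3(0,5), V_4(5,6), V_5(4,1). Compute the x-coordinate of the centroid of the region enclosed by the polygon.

Apply Gauss's area formula. First the cross-terms c_i = x_i·y_{i+1} − x_{i+1}·y_i:
  12, -15, -25, -19, -29  ⇒  2A = -76, A = -38.
Then Σ (x_i + x_{i+1})·c_i = -488, so x̄ = -488 / (6·(-38)) = 122/57.

122/57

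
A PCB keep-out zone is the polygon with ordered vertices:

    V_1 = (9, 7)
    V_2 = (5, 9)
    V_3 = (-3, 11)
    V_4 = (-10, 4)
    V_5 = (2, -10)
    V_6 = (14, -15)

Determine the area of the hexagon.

V_1→V_2: (9)(9) − (5)(7) = 46
V_2→V_3: (5)(11) − (-3)(9) = 82
V_3→V_4: (-3)(4) − (-10)(11) = 98
V_4→V_5: (-10)(-10) − (2)(4) = 92
V_5→V_6: (2)(-15) − (14)(-10) = 110
V_6→V_1: (14)(7) − (9)(-15) = 233
Σ = 661
Area = |Σ|/2 = 330.5.

330.5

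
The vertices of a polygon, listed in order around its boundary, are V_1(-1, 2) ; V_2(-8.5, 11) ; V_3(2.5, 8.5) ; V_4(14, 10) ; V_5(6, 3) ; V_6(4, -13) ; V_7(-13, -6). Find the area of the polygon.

Apply the surveyor's formula: 2A = Σ (x_i·y_{i+1} − x_{i+1}·y_i), indices taken mod 7.
Σ = (6) + (-99.75) + (-94) + (-18) + (-90) + (-193) + (-32) = -520.75
Area = |Σ|/2 = 260.375.

260.375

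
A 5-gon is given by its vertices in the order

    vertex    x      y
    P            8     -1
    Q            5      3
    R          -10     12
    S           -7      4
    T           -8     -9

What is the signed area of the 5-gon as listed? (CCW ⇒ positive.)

169

Σ = (29) + (90) + (44) + (95) + (80) = 338
Signed area = Σ/2 = 169 (positive ⇒ counter-clockwise traversal).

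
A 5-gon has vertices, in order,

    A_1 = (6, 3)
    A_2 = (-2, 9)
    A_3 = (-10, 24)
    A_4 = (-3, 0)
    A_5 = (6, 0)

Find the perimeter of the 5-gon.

|A_1A_2| = √((-8)² + (6)²) = √100 = 10
|A_2A_3| = √((-8)² + (15)²) = √289 = 17
|A_3A_4| = √((7)² + (-24)²) = √625 = 25
|A_4A_5| = √((9)² + (0)²) = √81 = 9
|A_5A_1| = √((0)² + (3)²) = √9 = 3
Perimeter = 10 + 17 + 25 + 9 + 3 = 64.

64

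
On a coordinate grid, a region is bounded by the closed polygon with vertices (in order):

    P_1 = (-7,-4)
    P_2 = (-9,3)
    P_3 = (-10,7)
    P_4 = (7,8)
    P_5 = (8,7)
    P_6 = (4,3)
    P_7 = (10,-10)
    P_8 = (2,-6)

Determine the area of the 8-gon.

Apply the shoelace (surveyor's) formula: 2A = Σ (x_i·y_{i+1} − x_{i+1}·y_i), indices taken mod 8.
Σ = (-57) + (-33) + (-129) + (-15) + (-4) + (-70) + (-40) + (-50) = -398
Area = |Σ|/2 = 199.

199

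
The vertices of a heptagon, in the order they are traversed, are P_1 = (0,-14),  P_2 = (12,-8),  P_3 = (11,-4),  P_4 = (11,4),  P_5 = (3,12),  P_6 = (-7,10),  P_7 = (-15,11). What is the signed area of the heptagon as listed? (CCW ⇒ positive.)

Apply Gauss's area formula: 2A = Σ (x_i·y_{i+1} − x_{i+1}·y_i), indices taken mod 7.
P_1→P_2: (0)(-8) − (12)(-14) = 168
P_2→P_3: (12)(-4) − (11)(-8) = 40
P_3→P_4: (11)(4) − (11)(-4) = 88
P_4→P_5: (11)(12) − (3)(4) = 120
P_5→P_6: (3)(10) − (-7)(12) = 114
P_6→P_7: (-7)(11) − (-15)(10) = 73
P_7→P_1: (-15)(-14) − (0)(11) = 210
Σ = 813
Signed area = Σ/2 = 406.5 (positive ⇒ counter-clockwise traversal).

406.5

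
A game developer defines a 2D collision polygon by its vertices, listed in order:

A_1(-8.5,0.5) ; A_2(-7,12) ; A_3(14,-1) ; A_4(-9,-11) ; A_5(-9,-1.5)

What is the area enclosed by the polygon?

262.625

Apply the shoelace (surveyor's) formula: 2A = Σ (x_i·y_{i+1} − x_{i+1}·y_i), indices taken mod 5.
Cross-terms: -98.5, -161, -163, -85.5, -17.25  ⇒  Σ = -525.25
Area = |Σ|/2 = 262.625.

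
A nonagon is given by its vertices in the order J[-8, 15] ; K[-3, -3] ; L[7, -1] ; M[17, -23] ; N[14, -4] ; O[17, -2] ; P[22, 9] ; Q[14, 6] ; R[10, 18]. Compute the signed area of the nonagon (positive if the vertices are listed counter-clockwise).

466

Apply the shoelace formula: 2A = Σ (x_i·y_{i+1} − x_{i+1}·y_i), indices taken mod 9.
Σ = (69) + (24) + (-144) + (254) + (40) + (197) + (6) + (192) + (294) = 932
Signed area = Σ/2 = 466 (positive ⇒ counter-clockwise traversal).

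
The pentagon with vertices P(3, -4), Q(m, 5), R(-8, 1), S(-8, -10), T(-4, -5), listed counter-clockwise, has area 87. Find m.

The doubled signed area Σ (x_i y_{i+1} − x_{i+1} y_i) is linear in m.
With m=0 it equals 174; the coefficient of m is 5 (from the two edges through Q).
So 5·m + 174 = 2·87 = 174 ⇒ m = 0.

0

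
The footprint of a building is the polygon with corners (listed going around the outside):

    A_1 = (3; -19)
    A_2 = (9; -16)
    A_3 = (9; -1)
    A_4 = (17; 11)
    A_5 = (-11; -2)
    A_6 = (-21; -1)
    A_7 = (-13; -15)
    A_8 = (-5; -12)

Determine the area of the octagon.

472

Σ = (123) + (135) + (116) + (87) + (-31) + (302) + (81) + (131) = 944
Area = |Σ|/2 = 472.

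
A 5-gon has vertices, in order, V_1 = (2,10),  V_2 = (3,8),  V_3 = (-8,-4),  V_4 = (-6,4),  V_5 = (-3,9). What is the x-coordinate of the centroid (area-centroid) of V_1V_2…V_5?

Apply the shoelace (surveyor's) formula. First the cross-terms c_i = x_i·y_{i+1} − x_{i+1}·y_i:
  -14, 52, -56, -42, -48  ⇒  2A = -108, A = -54.
Then Σ (x_i + x_{i+1})·c_i = 880, so x̄ = 880 / (6·(-54)) = -220/81.

-220/81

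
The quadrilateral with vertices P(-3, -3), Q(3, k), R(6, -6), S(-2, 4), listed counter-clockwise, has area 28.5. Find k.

Write out the shoelace sum; only the two edges meeting at Q involve k:
2·Area = [((-3)·k − 3·(-3)) + (3·(-6) − 6·k)] + 30
       = -9·k + 21 = 57
⇒ k = -4.

-4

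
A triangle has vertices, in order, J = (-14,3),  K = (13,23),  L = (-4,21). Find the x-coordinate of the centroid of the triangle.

Apply the shoelace (surveyor's) formula. First the cross-terms c_i = x_i·y_{i+1} − x_{i+1}·y_i:
  -361, 365, 282  ⇒  2A = 286, A = 143.
Then Σ (x_i + x_{i+1})·c_i = -1430, so x̄ = -1430 / (6·143) = -5/3.

-5/3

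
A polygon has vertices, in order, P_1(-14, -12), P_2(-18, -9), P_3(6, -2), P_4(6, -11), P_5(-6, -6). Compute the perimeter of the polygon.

62

|P_1P_2| = √((-4)² + (3)²) = √25 = 5
|P_2P_3| = √((24)² + (7)²) = √625 = 25
|P_3P_4| = √((0)² + (-9)²) = √81 = 9
|P_4P_5| = √((-12)² + (5)²) = √169 = 13
|P_5P_1| = √((-8)² + (-6)²) = √100 = 10
Perimeter = 5 + 25 + 9 + 13 + 10 = 62.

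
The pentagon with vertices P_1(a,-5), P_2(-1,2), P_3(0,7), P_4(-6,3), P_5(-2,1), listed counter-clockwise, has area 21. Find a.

The doubled signed area Σ (x_i y_{i+1} − x_{i+1} y_i) is linear in a.
With a=0 it equals 40; the coefficient of a is 1 (from the two edges through P_1).
So 1·a + 40 = 2·21 = 42 ⇒ a = 2.

2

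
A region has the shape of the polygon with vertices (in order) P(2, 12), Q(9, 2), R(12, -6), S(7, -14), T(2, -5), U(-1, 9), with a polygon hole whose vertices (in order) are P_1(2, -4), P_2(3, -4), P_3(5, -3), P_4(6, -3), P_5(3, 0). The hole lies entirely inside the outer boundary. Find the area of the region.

Outer boundary:
Apply the shoelace formula: 2A = Σ (x_i·y_{i+1} − x_{i+1}·y_i), indices taken mod 6.
Cross-terms: -104, -78, -126, -7, 13, -30  ⇒  Σ = -332
Area = |Σ|/2 = 166.
Hole:
Σ = (4) + (11) + (3) + (9) + (-12) = 15
Area = |Σ|/2 = 7.5.
Net area = 166 − 7.5 = 158.5.

158.5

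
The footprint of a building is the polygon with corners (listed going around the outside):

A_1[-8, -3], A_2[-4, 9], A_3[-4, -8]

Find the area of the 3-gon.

34

Apply the surveyor's formula: 2A = Σ (x_i·y_{i+1} − x_{i+1}·y_i), indices taken mod 3.
Σ = (-84) + (68) + (-52) = -68
Area = |Σ|/2 = 34.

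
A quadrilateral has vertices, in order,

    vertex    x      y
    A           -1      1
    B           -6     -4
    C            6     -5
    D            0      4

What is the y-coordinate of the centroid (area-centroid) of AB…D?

Apply the shoelace (surveyor's) formula. First the cross-terms c_i = x_i·y_{i+1} − x_{i+1}·y_i:
  10, 54, 24, 4  ⇒  2A = 92, A = 46.
Then Σ (y_i + y_{i+1})·c_i = -520, so ȳ = -520 / (6·46) = -130/69.

-130/69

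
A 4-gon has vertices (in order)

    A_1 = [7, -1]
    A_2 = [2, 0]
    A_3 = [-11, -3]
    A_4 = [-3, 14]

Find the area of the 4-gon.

Apply the shoelace formula: 2A = Σ (x_i·y_{i+1} − x_{i+1}·y_i), indices taken mod 4.
Cross-terms: 2, -6, -163, -95  ⇒  Σ = -262
Area = |Σ|/2 = 131.

131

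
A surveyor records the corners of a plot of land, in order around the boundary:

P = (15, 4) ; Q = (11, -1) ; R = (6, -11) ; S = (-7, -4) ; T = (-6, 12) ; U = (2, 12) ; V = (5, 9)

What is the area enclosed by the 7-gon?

Apply the surveyor's formula: 2A = Σ (x_i·y_{i+1} − x_{i+1}·y_i), indices taken mod 7.
Σ = (-59) + (-115) + (-101) + (-108) + (-96) + (-42) + (-115) = -636
Area = |Σ|/2 = 318.

318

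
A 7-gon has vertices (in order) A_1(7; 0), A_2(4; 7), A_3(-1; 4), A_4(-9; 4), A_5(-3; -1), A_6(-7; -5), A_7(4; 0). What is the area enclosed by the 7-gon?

76.5

Σ = (49) + (23) + (32) + (21) + (8) + (20) + (0) = 153
Area = |Σ|/2 = 76.5.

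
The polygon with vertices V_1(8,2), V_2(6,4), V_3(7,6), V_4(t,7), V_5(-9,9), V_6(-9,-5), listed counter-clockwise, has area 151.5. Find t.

The doubled signed area Σ (x_i y_{i+1} − x_{i+1} y_i) is linear in t.
With t=0 it equals 288; the coefficient of t is 3 (from the two edges through V_4).
So 3·t + 288 = 2·151.5 = 303 ⇒ t = 5.

5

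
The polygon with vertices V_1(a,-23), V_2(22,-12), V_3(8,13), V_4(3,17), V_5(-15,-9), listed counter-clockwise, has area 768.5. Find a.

Write out the shoelace sum; only the two edges meeting at V_1 involve a:
2·Area = [((-15)·(-23) − a·(-9)) + (a·(-12) − 22·(-23))] + 707
       = -3·a + 1558 = 1537
⇒ a = 7.

7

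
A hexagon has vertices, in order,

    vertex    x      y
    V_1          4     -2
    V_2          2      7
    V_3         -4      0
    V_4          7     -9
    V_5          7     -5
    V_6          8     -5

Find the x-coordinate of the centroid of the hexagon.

253/133

Apply the shoelace (surveyor's) formula. First the cross-terms c_i = x_i·y_{i+1} − x_{i+1}·y_i:
  32, 28, 36, 28, 5, 4  ⇒  2A = 133, A = 66.5.
Then Σ (x_i + x_{i+1})·c_i = 759, so x̄ = 759 / (6·66.5) = 253/133.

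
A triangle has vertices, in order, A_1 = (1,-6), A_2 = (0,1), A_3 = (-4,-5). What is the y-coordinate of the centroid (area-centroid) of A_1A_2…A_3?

-10/3

Apply Gauss's area formula. First the cross-terms c_i = x_i·y_{i+1} − x_{i+1}·y_i:
  1, 4, 29  ⇒  2A = 34, A = 17.
Then Σ (y_i + y_{i+1})·c_i = -340, so ȳ = -340 / (6·17) = -10/3.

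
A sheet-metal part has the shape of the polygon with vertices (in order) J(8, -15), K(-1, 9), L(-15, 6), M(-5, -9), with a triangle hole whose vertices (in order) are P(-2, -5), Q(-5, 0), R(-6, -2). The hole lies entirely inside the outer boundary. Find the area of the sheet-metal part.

243.5

Outer boundary:
Apply Gauss's area formula: 2A = Σ (x_i·y_{i+1} − x_{i+1}·y_i), indices taken mod 4.
J→K: (8)(9) − (-1)(-15) = 57
K→L: (-1)(6) − (-15)(9) = 129
L→M: (-15)(-9) − (-5)(6) = 165
M→J: (-5)(-15) − (8)(-9) = 147
Σ = 498
Area = |Σ|/2 = 249.
Hole:
Apply the surveyor's formula: 2A = Σ (x_i·y_{i+1} − x_{i+1}·y_i), indices taken mod 3.
Σ = (-25) + (10) + (26) = 11
Area = |Σ|/2 = 5.5.
Net area = 249 − 5.5 = 243.5.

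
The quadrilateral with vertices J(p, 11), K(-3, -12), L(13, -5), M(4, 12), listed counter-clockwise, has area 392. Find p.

-15

Write out the shoelace sum; only the two edges meeting at J involve p:
2·Area = [(4·11 − p·12) + (p·(-12) − (-3)·11)] + 347
       = -24·p + 424 = 784
⇒ p = -15.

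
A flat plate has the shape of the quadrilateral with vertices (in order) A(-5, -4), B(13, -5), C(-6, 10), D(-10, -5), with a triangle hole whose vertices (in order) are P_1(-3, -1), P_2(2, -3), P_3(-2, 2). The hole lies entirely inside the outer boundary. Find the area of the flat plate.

Outer boundary:
Apply the shoelace formula: 2A = Σ (x_i·y_{i+1} − x_{i+1}·y_i), indices taken mod 4.
Cross-terms: 77, 100, 130, 15  ⇒  Σ = 322
Area = |Σ|/2 = 161.
Hole:
Apply Gauss's area formula: 2A = Σ (x_i·y_{i+1} − x_{i+1}·y_i), indices taken mod 3.
Σ = (11) + (-2) + (8) = 17
Area = |Σ|/2 = 8.5.
Net area = 161 − 8.5 = 152.5.

152.5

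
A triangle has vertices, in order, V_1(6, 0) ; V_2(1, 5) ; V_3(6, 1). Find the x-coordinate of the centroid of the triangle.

13/3

Apply the shoelace (surveyor's) formula. First the cross-terms c_i = x_i·y_{i+1} − x_{i+1}·y_i:
  30, -29, -6  ⇒  2A = -5, A = -2.5.
Then Σ (x_i + x_{i+1})·c_i = -65, so x̄ = -65 / (6·(-2.5)) = 13/3.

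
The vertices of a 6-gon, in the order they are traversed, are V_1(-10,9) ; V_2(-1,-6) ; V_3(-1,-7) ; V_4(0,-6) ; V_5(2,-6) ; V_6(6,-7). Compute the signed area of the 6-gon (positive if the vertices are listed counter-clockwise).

47

Apply Gauss's area formula: 2A = Σ (x_i·y_{i+1} − x_{i+1}·y_i), indices taken mod 6.
Σ = (69) + (1) + (6) + (12) + (22) + (-16) = 94
Signed area = Σ/2 = 47 (positive ⇒ counter-clockwise traversal).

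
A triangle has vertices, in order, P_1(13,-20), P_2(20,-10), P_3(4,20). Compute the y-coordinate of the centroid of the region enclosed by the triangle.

-10/3

Apply Gauss's area formula. First the cross-terms c_i = x_i·y_{i+1} − x_{i+1}·y_i:
  270, 440, -340  ⇒  2A = 370, A = 185.
Then Σ (y_i + y_{i+1})·c_i = -3700, so ȳ = -3700 / (6·185) = -10/3.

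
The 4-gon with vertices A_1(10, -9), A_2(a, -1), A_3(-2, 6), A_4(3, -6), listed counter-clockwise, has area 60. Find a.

7

The doubled signed area Σ (x_i y_{i+1} − x_{i+1} y_i) is linear in a.
With a=0 it equals 15; the coefficient of a is 15 (from the two edges through A_2).
So 15·a + 15 = 2·60 = 120 ⇒ a = 7.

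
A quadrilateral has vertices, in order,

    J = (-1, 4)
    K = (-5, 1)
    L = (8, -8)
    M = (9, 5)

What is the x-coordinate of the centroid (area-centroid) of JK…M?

Apply the surveyor's formula. First the cross-terms c_i = x_i·y_{i+1} − x_{i+1}·y_i:
  19, 32, 112, 41  ⇒  2A = 204, A = 102.
Then Σ (x_i + x_{i+1})·c_i = 2214, so x̄ = 2214 / (6·102) = 123/34.

123/34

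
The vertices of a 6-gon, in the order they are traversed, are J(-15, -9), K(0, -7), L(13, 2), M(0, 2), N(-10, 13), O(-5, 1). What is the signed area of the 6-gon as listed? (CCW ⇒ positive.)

178.5

Σ = (105) + (91) + (26) + (20) + (55) + (60) = 357
Signed area = Σ/2 = 178.5 (positive ⇒ counter-clockwise traversal).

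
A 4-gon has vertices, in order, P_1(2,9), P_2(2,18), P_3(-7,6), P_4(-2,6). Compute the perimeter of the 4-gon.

34

|P_1P_2| = √((0)² + (9)²) = √81 = 9
|P_2P_3| = √((-9)² + (-12)²) = √225 = 15
|P_3P_4| = √((5)² + (0)²) = √25 = 5
|P_4P_1| = √((4)² + (3)²) = √25 = 5
Perimeter = 9 + 15 + 5 + 5 = 34.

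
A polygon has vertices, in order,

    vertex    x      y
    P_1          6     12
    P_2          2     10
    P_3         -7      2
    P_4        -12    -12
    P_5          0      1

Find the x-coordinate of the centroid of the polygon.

Apply the surveyor's formula. First the cross-terms c_i = x_i·y_{i+1} − x_{i+1}·y_i:
  36, 74, 108, -12, -6  ⇒  2A = 200, A = 100.
Then Σ (x_i + x_{i+1})·c_i = -2026, so x̄ = -2026 / (6·100) = -1013/300.

-1013/300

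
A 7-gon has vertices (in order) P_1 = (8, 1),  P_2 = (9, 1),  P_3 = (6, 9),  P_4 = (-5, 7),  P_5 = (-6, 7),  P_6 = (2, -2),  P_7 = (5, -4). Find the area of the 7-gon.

102.5

Apply the shoelace formula: 2A = Σ (x_i·y_{i+1} − x_{i+1}·y_i), indices taken mod 7.
P_1→P_2: (8)(1) − (9)(1) = -1
P_2→P_3: (9)(9) − (6)(1) = 75
P_3→P_4: (6)(7) − (-5)(9) = 87
P_4→P_5: (-5)(7) − (-6)(7) = 7
P_5→P_6: (-6)(-2) − (2)(7) = -2
P_6→P_7: (2)(-4) − (5)(-2) = 2
P_7→P_1: (5)(1) − (8)(-4) = 37
Σ = 205
Area = |Σ|/2 = 102.5.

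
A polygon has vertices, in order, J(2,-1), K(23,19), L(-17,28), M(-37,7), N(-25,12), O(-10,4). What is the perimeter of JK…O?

|JK| = √((21)² + (20)²) = √841 = 29
|KL| = √((-40)² + (9)²) = √1681 = 41
|LM| = √((-20)² + (-21)²) = √841 = 29
|MN| = √((12)² + (5)²) = √169 = 13
|NO| = √((15)² + (-8)²) = √289 = 17
|OJ| = √((12)² + (-5)²) = √169 = 13
Perimeter = 29 + 41 + 29 + 13 + 17 + 13 = 142.

142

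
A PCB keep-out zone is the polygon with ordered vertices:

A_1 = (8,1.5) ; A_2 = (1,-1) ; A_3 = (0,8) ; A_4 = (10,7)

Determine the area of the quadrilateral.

Cross-terms: -9.5, 8, -80, -41  ⇒  Σ = -122.5
Area = |Σ|/2 = 61.25.

61.25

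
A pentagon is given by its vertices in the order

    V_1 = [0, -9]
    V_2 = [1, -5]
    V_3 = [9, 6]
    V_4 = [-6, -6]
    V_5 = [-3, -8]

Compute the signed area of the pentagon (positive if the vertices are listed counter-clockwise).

49.5

V_1→V_2: (0)(-5) − (1)(-9) = 9
V_2→V_3: (1)(6) − (9)(-5) = 51
V_3→V_4: (9)(-6) − (-6)(6) = -18
V_4→V_5: (-6)(-8) − (-3)(-6) = 30
V_5→V_1: (-3)(-9) − (0)(-8) = 27
Σ = 99
Signed area = Σ/2 = 49.5 (positive ⇒ counter-clockwise traversal).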